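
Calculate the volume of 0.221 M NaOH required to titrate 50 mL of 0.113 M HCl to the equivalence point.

At equivalence: moles acid = moles base. moles HCl = 0.113 × 50/1000 = 0.00565 mol. V_base = moles / 0.221 × 1000 = 25.6 mL.

V_{base} = 25.6 mL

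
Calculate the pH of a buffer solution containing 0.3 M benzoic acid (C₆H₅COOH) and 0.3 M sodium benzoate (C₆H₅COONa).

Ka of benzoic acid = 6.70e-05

pKa = -log(6.70e-05) = 4.17. pH = pKa + log([A⁻]/[HA]) = 4.17 + log(0.3/0.3)

pH = 4.17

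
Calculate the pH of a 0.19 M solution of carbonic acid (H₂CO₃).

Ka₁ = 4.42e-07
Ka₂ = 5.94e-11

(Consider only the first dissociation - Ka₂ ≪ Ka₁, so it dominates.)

First dissociation dominates. From Ka₁ = [H⁺][HA⁻]/[H₂A], x² + Ka₁·x − Ka₁·C = 0 with C = 0.19 M and Ka₁ = 4.42e-07. Solving: [H⁺] = (−Ka₁ + √(Ka₁² + 4·Ka₁·C)) / 2 = 2.8957e-04 M. pH = -log(2.8957e-04) = 3.54.

pH = 3.54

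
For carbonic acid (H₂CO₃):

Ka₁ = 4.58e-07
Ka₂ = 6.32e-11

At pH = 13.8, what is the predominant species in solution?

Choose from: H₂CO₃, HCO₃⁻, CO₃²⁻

pKa₁ = 6.34, pKa₂ = 10.20. For a polyprotic acid the predominant species crosses at each pKa: below pKa_n the protonated form dominates, above it the deprotonated form does. At pH = 13.8, the predominant species is CO₃²⁻.

CO₃²⁻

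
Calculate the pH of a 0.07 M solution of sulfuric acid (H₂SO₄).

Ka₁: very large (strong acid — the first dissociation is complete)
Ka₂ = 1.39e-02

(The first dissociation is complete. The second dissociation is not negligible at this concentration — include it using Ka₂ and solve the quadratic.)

First dissociation is complete: [H⁺]₀ = [HSO₄⁻]₀ = C = 0.07 M. Second dissociation HSO₄⁻ ⇌ H⁺ + SO₄²⁻: let x = [SO₄²⁻]. Ka₂ = (C + x)·x / (C − x) = 1.39e-02 → x² + (C + Ka₂)·x − Ka₂·C = 0 → x² + 0.08390·x − 9.730e-04 = 0. x = (−0.08390 + √(0.08390² + 4 × 9.730e-04)) / 2 = 1.0326e-02 M. [H⁺] = C + x = 0.07 + 1.0326e-02 = 8.0326e-02 M. pH = -log(8.0326e-02) = 1.10.

pH = 1.10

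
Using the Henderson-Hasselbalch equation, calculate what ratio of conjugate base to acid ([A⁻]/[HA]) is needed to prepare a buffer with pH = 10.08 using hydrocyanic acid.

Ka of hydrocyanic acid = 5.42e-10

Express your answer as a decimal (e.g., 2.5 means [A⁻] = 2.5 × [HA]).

pKa = -log(5.42e-10) = 9.2660. pH = pKa + log([A⁻]/[HA]), so log([A⁻]/[HA]) = pH − pKa = 10.08 − 9.2660 = 0.8140. [A⁻]/[HA] = 10^(0.8140) = 6.52

[A⁻]/[HA] = 6.52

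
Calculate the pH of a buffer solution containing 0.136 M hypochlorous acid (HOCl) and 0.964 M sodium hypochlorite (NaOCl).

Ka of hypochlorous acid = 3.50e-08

pKa = -log(3.50e-08) = 7.46. pH = pKa + log([A⁻]/[HA]) = 7.46 + log(0.964/0.136)

pH = 8.31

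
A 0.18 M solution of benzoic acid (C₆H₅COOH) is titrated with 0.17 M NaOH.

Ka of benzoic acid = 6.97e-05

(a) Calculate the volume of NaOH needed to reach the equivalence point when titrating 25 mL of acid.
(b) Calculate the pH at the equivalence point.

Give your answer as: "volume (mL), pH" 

moles acid = 0.18 × 25/1000 = 0.0045 mol; V_base = moles/0.17 × 1000 = 26.5 mL. At equivalence only the conjugate base is present: [A⁻] = 0.0045/0.051 = 8.7429e-02 M. Kb = Kw/Ka = 1.43e-10; [OH⁻] = √(Kb × [A⁻]) = 3.5417e-06; pOH = 5.45; pH = 14 - pOH = 8.55.

V = 26.5 mL, pH = 8.55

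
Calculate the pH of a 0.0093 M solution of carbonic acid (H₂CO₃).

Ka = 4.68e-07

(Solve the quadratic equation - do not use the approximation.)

x² + Ka×x - Ka×C = 0. Using quadratic formula: [H⁺] = 6.5739e-05

pH = 4.18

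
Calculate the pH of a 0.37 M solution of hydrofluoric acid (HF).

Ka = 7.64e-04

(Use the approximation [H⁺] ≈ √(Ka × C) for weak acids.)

[H⁺] = √(Ka × C) = √(7.64e-04 × 0.37) = 1.6813e-02. pH = -log(1.6813e-02)

pH = 1.77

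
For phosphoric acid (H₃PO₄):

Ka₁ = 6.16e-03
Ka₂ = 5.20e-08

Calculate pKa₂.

pKa₂ = -log(Ka₂) = -log(5.20e-08) = 7.28.

pK_{a2} = 7.28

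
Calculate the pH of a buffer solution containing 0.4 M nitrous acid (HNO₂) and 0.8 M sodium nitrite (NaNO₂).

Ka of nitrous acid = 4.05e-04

pKa = -log(4.05e-04) = 3.39. pH = pKa + log([A⁻]/[HA]) = 3.39 + log(0.8/0.4)

pH = 3.69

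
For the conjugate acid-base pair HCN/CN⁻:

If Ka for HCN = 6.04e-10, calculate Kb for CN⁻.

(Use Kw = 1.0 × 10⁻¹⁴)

For a conjugate pair Ka × Kb = Kw, so Kb = Kw/Ka = 1.0 × 10⁻¹⁴ / 6.04e-10 = 1.66e-05.

K_b = 1.66e-05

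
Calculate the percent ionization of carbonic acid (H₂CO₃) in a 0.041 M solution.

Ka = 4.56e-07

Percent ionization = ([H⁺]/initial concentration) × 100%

Using Ka equilibrium: x² + Ka×x - Ka×C = 0. Solving: [H⁺] = 1.3651e-04. Percent = (1.3651e-04/0.041) × 100

Percent ionization = 0.333%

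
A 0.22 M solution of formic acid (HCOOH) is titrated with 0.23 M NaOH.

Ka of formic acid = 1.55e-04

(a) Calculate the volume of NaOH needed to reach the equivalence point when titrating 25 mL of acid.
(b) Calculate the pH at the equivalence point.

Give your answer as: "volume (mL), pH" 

moles acid = 0.22 × 25/1000 = 0.0055 mol; V_base = moles/0.23 × 1000 = 23.9 mL. At equivalence only the conjugate base is present: [A⁻] = 0.0055/0.049 = 1.1244e-01 M. Kb = Kw/Ka = 6.45e-11; [OH⁻] = √(Kb × [A⁻]) = 2.6934e-06; pOH = 5.57; pH = 14 - pOH = 8.43.

V = 23.9 mL, pH = 8.43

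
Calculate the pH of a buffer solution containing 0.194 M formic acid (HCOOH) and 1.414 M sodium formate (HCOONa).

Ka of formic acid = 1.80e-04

pKa = -log(1.80e-04) = 3.74. pH = pKa + log([A⁻]/[HA]) = 3.74 + log(1.414/0.194)

pH = 4.61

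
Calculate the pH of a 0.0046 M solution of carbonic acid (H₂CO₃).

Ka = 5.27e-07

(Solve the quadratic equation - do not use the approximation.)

x² + Ka×x - Ka×C = 0. Using quadratic formula: [H⁺] = 4.8973e-05

pH = 4.31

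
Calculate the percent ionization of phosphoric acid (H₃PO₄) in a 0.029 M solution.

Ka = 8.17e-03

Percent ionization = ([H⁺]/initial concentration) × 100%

Using Ka equilibrium: x² + Ka×x - Ka×C = 0. Solving: [H⁺] = 1.1840e-02. Percent = (1.1840e-02/0.029) × 100

Percent ionization = 40.8%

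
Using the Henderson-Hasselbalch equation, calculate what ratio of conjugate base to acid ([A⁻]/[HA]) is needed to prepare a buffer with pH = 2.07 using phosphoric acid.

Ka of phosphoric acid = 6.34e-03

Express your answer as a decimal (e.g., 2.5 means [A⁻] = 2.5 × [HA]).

pKa = -log(6.34e-03) = 2.1979. pH = pKa + log([A⁻]/[HA]), so log([A⁻]/[HA]) = pH − pKa = 2.07 − 2.1979 = -0.1279. [A⁻]/[HA] = 10^(-0.1279) = 0.745

[A⁻]/[HA] = 0.745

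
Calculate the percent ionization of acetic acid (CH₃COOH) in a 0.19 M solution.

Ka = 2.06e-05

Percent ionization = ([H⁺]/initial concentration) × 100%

Using Ka equilibrium: x² + Ka×x - Ka×C = 0. Solving: [H⁺] = 1.9681e-03. Percent = (1.9681e-03/0.19) × 100

Percent ionization = 1.04%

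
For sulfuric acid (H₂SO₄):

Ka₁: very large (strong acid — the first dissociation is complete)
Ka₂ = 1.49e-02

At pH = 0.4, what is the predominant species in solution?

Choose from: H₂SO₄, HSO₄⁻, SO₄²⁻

The first dissociation is complete, so H₂SO₄ itself is never the predominant species in water; pKa₂ = -log(1.49e-02) = 1.83. For a polyprotic acid the predominant species crosses at each pKa: below pKa_n the protonated form dominates, above it the deprotonated form does. At pH = 0.4, the predominant species is HSO₄⁻.

HSO₄⁻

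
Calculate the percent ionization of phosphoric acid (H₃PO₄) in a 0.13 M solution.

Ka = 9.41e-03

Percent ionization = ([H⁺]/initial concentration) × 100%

Using Ka equilibrium: x² + Ka×x - Ka×C = 0. Solving: [H⁺] = 3.0586e-02. Percent = (3.0586e-02/0.13) × 100

Percent ionization = 23.5%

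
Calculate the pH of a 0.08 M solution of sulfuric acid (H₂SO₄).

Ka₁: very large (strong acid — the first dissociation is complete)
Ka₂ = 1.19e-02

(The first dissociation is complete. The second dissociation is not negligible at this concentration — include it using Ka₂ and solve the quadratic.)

First dissociation is complete: [H⁺]₀ = [HSO₄⁻]₀ = C = 0.08 M. Second dissociation HSO₄⁻ ⇌ H⁺ + SO₄²⁻: let x = [SO₄²⁻]. Ka₂ = (C + x)·x / (C − x) = 1.19e-02 → x² + (C + Ka₂)·x − Ka₂·C = 0 → x² + 0.09190·x − 9.520e-04 = 0. x = (−0.09190 + √(0.09190² + 4 × 9.520e-04)) / 2 = 9.3980e-03 M. [H⁺] = C + x = 0.08 + 9.3980e-03 = 8.9398e-02 M. pH = -log(8.9398e-02) = 1.05.

pH = 1.05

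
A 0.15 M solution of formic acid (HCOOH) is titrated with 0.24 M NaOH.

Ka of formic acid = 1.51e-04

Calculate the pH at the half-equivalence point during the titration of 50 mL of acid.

At half-equivalence [HA] = [A⁻], so Henderson-Hasselbalch gives pH = pKa = -log(1.51e-04) = 3.82.

pH = pKa = 3.82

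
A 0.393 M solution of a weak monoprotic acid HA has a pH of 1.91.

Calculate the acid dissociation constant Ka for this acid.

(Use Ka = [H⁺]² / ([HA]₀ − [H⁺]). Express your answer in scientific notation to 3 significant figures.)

[H⁺] = 10^(−pH) = 10^(−1.91) = 1.230e-02 M. For HA ⇌ H⁺ + A⁻, Ka = [H⁺][A⁻]/[HA] = [H⁺]² / ([HA]₀ − [H⁺]) = (1.230e-02)² / (0.393 − 1.230e-02) = 3.98e-04.

K_a = 3.98e-04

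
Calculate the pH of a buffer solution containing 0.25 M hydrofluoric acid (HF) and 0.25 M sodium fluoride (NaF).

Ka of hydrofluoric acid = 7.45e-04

pKa = -log(7.45e-04) = 3.13. pH = pKa + log([A⁻]/[HA]) = 3.13 + log(0.25/0.25)

pH = 3.13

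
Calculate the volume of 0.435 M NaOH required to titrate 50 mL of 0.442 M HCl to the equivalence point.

At equivalence: moles acid = moles base. moles HCl = 0.442 × 50/1000 = 0.0221 mol. V_base = moles / 0.435 × 1000 = 50.8 mL.

V_{base} = 50.8 mL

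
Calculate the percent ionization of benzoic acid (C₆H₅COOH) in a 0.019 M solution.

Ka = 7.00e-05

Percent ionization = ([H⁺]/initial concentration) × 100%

Using Ka equilibrium: x² + Ka×x - Ka×C = 0. Solving: [H⁺] = 1.1188e-03. Percent = (1.1188e-03/0.019) × 100

Percent ionization = 5.89%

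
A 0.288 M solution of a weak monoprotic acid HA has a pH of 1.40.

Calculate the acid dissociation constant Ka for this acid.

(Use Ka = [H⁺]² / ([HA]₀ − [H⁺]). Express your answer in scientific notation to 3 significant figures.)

[H⁺] = 10^(−pH) = 10^(−1.40) = 3.981e-02 M. For HA ⇌ H⁺ + A⁻, Ka = [H⁺][A⁻]/[HA] = [H⁺]² / ([HA]₀ − [H⁺]) = (3.981e-02)² / (0.288 − 3.981e-02) = 6.39e-03.

K_a = 6.39e-03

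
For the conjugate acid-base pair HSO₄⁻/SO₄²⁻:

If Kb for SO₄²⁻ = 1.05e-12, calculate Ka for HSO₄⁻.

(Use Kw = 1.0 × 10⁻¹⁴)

For a conjugate pair Ka × Kb = Kw, so Ka = Kw/Kb = 1.0 × 10⁻¹⁴ / 1.05e-12 = 9.52e-03.

K_a = 9.52e-03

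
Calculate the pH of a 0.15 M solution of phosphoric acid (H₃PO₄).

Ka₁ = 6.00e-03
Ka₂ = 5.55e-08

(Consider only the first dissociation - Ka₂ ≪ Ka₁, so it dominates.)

First dissociation dominates. From Ka₁ = [H⁺][HA⁻]/[H₂A], x² + Ka₁·x − Ka₁·C = 0 with C = 0.15 M and Ka₁ = 6.00e-03. Solving: [H⁺] = (−Ka₁ + √(Ka₁² + 4·Ka₁·C)) / 2 = 2.7150e-02 M. pH = -log(2.7150e-02) = 1.57.

pH = 1.57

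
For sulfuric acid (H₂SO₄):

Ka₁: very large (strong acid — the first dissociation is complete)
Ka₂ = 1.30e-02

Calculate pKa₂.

pKa₂ = -log(Ka₂) = -log(1.30e-02) = 1.89.

pK_{a2} = 1.89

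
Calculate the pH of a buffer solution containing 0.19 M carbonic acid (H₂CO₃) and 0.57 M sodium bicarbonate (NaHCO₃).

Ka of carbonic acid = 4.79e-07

pKa = -log(4.79e-07) = 6.32. pH = pKa + log([A⁻]/[HA]) = 6.32 + log(0.57/0.19)

pH = 6.80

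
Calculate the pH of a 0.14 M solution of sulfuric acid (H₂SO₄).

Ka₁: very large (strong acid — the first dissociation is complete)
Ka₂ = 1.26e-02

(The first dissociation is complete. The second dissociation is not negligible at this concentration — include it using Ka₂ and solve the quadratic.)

First dissociation is complete: [H⁺]₀ = [HSO₄⁻]₀ = C = 0.14 M. Second dissociation HSO₄⁻ ⇌ H⁺ + SO₄²⁻: let x = [SO₄²⁻]. Ka₂ = (C + x)·x / (C − x) = 1.26e-02 → x² + (C + Ka₂)·x − Ka₂·C = 0 → x² + 0.15260·x − 1.764e-03 = 0. x = (−0.15260 + √(0.15260² + 4 × 1.764e-03)) / 2 = 1.0796e-02 M. [H⁺] = C + x = 0.14 + 1.0796e-02 = 1.5080e-01 M. pH = -log(1.5080e-01) = 0.82.

pH = 0.82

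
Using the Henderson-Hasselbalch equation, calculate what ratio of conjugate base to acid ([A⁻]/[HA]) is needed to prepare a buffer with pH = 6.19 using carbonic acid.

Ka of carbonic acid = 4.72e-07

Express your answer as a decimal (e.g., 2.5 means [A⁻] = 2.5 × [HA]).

pKa = -log(4.72e-07) = 6.3261. pH = pKa + log([A⁻]/[HA]), so log([A⁻]/[HA]) = pH − pKa = 6.19 − 6.3261 = -0.1361. [A⁻]/[HA] = 10^(-0.1361) = 0.731

[A⁻]/[HA] = 0.731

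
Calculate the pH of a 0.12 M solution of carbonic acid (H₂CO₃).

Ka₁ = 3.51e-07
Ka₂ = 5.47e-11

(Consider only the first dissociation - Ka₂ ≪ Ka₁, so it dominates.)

First dissociation dominates. From Ka₁ = [H⁺][HA⁻]/[H₂A], x² + Ka₁·x − Ka₁·C = 0 with C = 0.12 M and Ka₁ = 3.51e-07. Solving: [H⁺] = (−Ka₁ + √(Ka₁² + 4·Ka₁·C)) / 2 = 2.0506e-04 M. pH = -log(2.0506e-04) = 3.69.

pH = 3.69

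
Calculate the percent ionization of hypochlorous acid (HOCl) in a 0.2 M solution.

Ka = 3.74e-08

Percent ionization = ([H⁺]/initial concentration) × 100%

Using Ka equilibrium: x² + Ka×x - Ka×C = 0. Solving: [H⁺] = 8.6468e-05. Percent = (8.6468e-05/0.2) × 100

Percent ionization = 0.0432%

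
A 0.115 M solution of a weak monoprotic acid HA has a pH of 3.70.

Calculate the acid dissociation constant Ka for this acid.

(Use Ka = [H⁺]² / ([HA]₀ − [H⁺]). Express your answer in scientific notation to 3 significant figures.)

[H⁺] = 10^(−pH) = 10^(−3.70) = 1.995e-04 M. For HA ⇌ H⁺ + A⁻, Ka = [H⁺][A⁻]/[HA] = [H⁺]² / ([HA]₀ − [H⁺]) = (1.995e-04)² / (0.115 − 1.995e-04) = 3.47e-07.

K_a = 3.47e-07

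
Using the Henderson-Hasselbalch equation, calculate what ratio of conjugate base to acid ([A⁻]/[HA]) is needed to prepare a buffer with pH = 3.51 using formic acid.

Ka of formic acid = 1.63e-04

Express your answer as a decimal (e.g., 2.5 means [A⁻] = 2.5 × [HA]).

pKa = -log(1.63e-04) = 3.7878. pH = pKa + log([A⁻]/[HA]), so log([A⁻]/[HA]) = pH − pKa = 3.51 − 3.7878 = -0.2778. [A⁻]/[HA] = 10^(-0.2778) = 0.527

[A⁻]/[HA] = 0.527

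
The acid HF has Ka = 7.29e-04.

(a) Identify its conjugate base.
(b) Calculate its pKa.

(a) The conjugate base is formed by removing one H⁺ from HF, giving F⁻. (b) pKa = -log(Ka) = -log(7.29e-04) = 3.14.

Conjugate base: F⁻; pK_a = 3.14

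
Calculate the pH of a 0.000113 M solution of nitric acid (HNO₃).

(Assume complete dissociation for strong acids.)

[H⁺] = 0.000113 M for strong acid. pH = -log[H⁺] = -log(0.000113)

pH = 3.95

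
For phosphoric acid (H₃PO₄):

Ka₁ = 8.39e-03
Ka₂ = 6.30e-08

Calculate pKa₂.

pKa₂ = -log(Ka₂) = -log(6.30e-08) = 7.20.

pK_{a2} = 7.20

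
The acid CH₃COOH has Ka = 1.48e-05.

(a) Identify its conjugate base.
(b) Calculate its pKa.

(a) The conjugate base is formed by removing one H⁺ from CH₃COOH, giving CH₃COO⁻. (b) pKa = -log(Ka) = -log(1.48e-05) = 4.83.

Conjugate base: CH₃COO⁻; pK_a = 4.83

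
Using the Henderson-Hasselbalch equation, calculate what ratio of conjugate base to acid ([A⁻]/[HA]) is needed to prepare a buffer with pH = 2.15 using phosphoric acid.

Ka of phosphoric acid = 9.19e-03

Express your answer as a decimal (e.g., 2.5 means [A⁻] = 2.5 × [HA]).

pKa = -log(9.19e-03) = 2.0367. pH = pKa + log([A⁻]/[HA]), so log([A⁻]/[HA]) = pH − pKa = 2.15 − 2.0367 = 0.1133. [A⁻]/[HA] = 10^(0.1133) = 1.30

[A⁻]/[HA] = 1.30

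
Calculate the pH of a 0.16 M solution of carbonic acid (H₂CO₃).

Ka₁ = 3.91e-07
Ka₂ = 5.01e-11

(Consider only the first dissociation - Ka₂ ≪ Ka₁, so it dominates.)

First dissociation dominates. From Ka₁ = [H⁺][HA⁻]/[H₂A], x² + Ka₁·x − Ka₁·C = 0 with C = 0.16 M and Ka₁ = 3.91e-07. Solving: [H⁺] = (−Ka₁ + √(Ka₁² + 4·Ka₁·C)) / 2 = 2.4992e-04 M. pH = -log(2.4992e-04) = 3.60.

pH = 3.60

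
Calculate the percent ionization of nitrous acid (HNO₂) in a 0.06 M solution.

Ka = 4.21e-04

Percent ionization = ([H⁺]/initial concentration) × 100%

Using Ka equilibrium: x² + Ka×x - Ka×C = 0. Solving: [H⁺] = 4.8198e-03. Percent = (4.8198e-03/0.06) × 100

Percent ionization = 8.03%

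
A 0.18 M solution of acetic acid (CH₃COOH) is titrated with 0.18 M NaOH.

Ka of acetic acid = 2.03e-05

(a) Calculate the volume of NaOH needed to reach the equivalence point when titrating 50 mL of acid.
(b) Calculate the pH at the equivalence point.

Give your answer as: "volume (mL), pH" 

moles acid = 0.18 × 50/1000 = 0.009 mol; V_base = moles/0.18 × 1000 = 50.0 mL. At equivalence only the conjugate base is present: [A⁻] = 0.009/0.100 = 9.0000e-02 M. Kb = Kw/Ka = 4.93e-10; [OH⁻] = √(Kb × [A⁻]) = 6.6585e-06; pOH = 5.18; pH = 14 - pOH = 8.82.

V = 50.0 mL, pH = 8.82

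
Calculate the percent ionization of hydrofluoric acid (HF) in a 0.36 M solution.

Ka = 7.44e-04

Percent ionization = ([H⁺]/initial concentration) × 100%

Using Ka equilibrium: x² + Ka×x - Ka×C = 0. Solving: [H⁺] = 1.5998e-02. Percent = (1.5998e-02/0.36) × 100

Percent ionization = 4.44%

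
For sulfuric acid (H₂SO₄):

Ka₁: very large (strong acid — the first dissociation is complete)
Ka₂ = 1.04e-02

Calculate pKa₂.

pKa₂ = -log(Ka₂) = -log(1.04e-02) = 1.98.

pK_{a2} = 1.98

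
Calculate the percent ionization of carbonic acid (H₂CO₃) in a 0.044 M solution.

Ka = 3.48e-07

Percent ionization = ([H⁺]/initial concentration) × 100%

Using Ka equilibrium: x² + Ka×x - Ka×C = 0. Solving: [H⁺] = 1.2357e-04. Percent = (1.2357e-04/0.044) × 100

Percent ionization = 0.281%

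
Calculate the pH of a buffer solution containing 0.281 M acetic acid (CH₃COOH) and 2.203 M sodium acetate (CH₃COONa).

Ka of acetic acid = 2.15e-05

pKa = -log(2.15e-05) = 4.67. pH = pKa + log([A⁻]/[HA]) = 4.67 + log(2.203/0.281)

pH = 5.56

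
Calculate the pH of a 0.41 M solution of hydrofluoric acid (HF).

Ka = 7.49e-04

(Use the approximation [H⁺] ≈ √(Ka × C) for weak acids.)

[H⁺] = √(Ka × C) = √(7.49e-04 × 0.41) = 1.7524e-02. pH = -log(1.7524e-02)

pH = 1.76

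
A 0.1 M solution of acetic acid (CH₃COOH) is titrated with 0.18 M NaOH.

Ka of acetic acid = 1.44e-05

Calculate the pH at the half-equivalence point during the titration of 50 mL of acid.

At half-equivalence [HA] = [A⁻], so Henderson-Hasselbalch gives pH = pKa = -log(1.44e-05) = 4.84.

pH = pKa = 4.84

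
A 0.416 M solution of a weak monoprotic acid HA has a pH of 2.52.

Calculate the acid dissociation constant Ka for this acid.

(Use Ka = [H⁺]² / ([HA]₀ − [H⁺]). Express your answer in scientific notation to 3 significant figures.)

[H⁺] = 10^(−pH) = 10^(−2.52) = 3.020e-03 M. For HA ⇌ H⁺ + A⁻, Ka = [H⁺][A⁻]/[HA] = [H⁺]² / ([HA]₀ − [H⁺]) = (3.020e-03)² / (0.416 − 3.020e-03) = 2.21e-05.

K_a = 2.21e-05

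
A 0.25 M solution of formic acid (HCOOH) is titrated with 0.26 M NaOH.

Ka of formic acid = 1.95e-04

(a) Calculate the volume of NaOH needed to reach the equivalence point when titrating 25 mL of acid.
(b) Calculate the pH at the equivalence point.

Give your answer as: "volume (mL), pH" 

moles acid = 0.25 × 25/1000 = 0.00625 mol; V_base = moles/0.26 × 1000 = 24.0 mL. At equivalence only the conjugate base is present: [A⁻] = 0.00625/0.049 = 1.2745e-01 M. Kb = Kw/Ka = 5.13e-11; [OH⁻] = √(Kb × [A⁻]) = 2.5565e-06; pOH = 5.59; pH = 14 - pOH = 8.41.

V = 24.0 mL, pH = 8.41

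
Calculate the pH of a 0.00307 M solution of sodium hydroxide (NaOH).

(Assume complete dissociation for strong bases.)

[OH⁻] = 0.00307 M for strong base. pOH = -log[OH⁻] = 2.51, pH = 14 - pOH

pH = 11.49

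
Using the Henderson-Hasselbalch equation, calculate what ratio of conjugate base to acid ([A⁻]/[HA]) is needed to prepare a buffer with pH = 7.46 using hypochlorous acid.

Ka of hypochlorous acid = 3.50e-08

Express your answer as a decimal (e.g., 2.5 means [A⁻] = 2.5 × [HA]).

pKa = -log(3.50e-08) = 7.4559. pH = pKa + log([A⁻]/[HA]), so log([A⁻]/[HA]) = pH − pKa = 7.46 − 7.4559 = 0.0041. [A⁻]/[HA] = 10^(0.0041) = 1.01

[A⁻]/[HA] = 1.01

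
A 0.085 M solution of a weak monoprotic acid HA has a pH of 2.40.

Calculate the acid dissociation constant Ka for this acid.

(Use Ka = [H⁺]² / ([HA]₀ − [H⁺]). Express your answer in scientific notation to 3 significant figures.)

[H⁺] = 10^(−pH) = 10^(−2.40) = 3.981e-03 M. For HA ⇌ H⁺ + A⁻, Ka = [H⁺][A⁻]/[HA] = [H⁺]² / ([HA]₀ − [H⁺]) = (3.981e-03)² / (0.085 − 3.981e-03) = 1.96e-04.

K_a = 1.96e-04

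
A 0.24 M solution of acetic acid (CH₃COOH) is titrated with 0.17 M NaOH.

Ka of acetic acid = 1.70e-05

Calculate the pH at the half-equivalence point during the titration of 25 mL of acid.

At half-equivalence [HA] = [A⁻], so Henderson-Hasselbalch gives pH = pKa = -log(1.70e-05) = 4.77.

pH = pKa = 4.77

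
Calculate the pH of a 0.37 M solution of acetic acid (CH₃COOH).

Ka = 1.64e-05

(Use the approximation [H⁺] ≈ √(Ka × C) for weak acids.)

[H⁺] = √(Ka × C) = √(1.64e-05 × 0.37) = 2.4633e-03. pH = -log(2.4633e-03)

pH = 2.61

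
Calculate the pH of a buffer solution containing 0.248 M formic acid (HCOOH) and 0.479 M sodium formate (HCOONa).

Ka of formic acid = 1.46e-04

pKa = -log(1.46e-04) = 3.84. pH = pKa + log([A⁻]/[HA]) = 3.84 + log(0.479/0.248)

pH = 4.12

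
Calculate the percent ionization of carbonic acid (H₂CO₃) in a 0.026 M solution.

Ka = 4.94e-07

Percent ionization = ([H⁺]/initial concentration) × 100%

Using Ka equilibrium: x² + Ka×x - Ka×C = 0. Solving: [H⁺] = 1.1308e-04. Percent = (1.1308e-04/0.026) × 100

Percent ionization = 0.435%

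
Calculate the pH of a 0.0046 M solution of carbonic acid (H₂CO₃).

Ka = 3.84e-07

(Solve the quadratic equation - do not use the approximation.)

x² + Ka×x - Ka×C = 0. Using quadratic formula: [H⁺] = 4.1837e-05

pH = 4.38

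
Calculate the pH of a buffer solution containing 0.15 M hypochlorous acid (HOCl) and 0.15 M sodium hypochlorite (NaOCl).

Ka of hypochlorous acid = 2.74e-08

pKa = -log(2.74e-08) = 7.56. pH = pKa + log([A⁻]/[HA]) = 7.56 + log(0.15/0.15)

pH = 7.56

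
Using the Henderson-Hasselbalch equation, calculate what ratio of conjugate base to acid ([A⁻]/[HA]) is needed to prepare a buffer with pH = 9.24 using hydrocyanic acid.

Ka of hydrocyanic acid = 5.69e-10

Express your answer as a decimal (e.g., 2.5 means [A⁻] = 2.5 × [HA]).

pKa = -log(5.69e-10) = 9.2449. pH = pKa + log([A⁻]/[HA]), so log([A⁻]/[HA]) = pH − pKa = 9.24 − 9.2449 = -0.0049. [A⁻]/[HA] = 10^(-0.0049) = 0.989

[A⁻]/[HA] = 0.989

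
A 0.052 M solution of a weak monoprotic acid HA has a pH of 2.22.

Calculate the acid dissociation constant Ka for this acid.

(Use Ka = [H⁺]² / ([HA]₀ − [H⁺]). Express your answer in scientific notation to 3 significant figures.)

[H⁺] = 10^(−pH) = 10^(−2.22) = 6.026e-03 M. For HA ⇌ H⁺ + A⁻, Ka = [H⁺][A⁻]/[HA] = [H⁺]² / ([HA]₀ − [H⁺]) = (6.026e-03)² / (0.052 − 6.026e-03) = 7.90e-04.

K_a = 7.90e-04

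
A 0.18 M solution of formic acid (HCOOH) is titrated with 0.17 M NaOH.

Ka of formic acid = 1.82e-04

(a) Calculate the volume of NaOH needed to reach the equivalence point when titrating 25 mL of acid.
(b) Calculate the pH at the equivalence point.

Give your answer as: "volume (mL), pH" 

moles acid = 0.18 × 25/1000 = 0.0045 mol; V_base = moles/0.17 × 1000 = 26.5 mL. At equivalence only the conjugate base is present: [A⁻] = 0.0045/0.051 = 8.7429e-02 M. Kb = Kw/Ka = 5.49e-11; [OH⁻] = √(Kb × [A⁻]) = 2.1917e-06; pOH = 5.66; pH = 14 - pOH = 8.34.

V = 26.5 mL, pH = 8.34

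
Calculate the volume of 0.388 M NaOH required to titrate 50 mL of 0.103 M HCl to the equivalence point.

At equivalence: moles acid = moles base. moles HCl = 0.103 × 50/1000 = 0.00515 mol. V_base = moles / 0.388 × 1000 = 13.3 mL.

V_{base} = 13.3 mL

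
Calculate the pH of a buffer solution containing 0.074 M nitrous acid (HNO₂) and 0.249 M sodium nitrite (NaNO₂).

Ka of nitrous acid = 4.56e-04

pKa = -log(4.56e-04) = 3.34. pH = pKa + log([A⁻]/[HA]) = 3.34 + log(0.249/0.074)

pH = 3.87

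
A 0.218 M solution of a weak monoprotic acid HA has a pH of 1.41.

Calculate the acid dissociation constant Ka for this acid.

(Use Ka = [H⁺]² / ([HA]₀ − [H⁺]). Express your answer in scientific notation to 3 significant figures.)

[H⁺] = 10^(−pH) = 10^(−1.41) = 3.890e-02 M. For HA ⇌ H⁺ + A⁻, Ka = [H⁺][A⁻]/[HA] = [H⁺]² / ([HA]₀ − [H⁺]) = (3.890e-02)² / (0.218 − 3.890e-02) = 8.45e-03.

K_a = 8.45e-03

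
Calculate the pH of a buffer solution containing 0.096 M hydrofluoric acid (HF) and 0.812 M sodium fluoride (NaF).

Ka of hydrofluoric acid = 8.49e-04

pKa = -log(8.49e-04) = 3.07. pH = pKa + log([A⁻]/[HA]) = 3.07 + log(0.812/0.096)

pH = 4.00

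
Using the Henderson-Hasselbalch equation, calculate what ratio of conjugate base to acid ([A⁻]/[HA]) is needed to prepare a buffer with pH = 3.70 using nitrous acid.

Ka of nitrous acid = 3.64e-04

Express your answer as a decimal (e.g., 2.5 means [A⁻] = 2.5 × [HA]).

pKa = -log(3.64e-04) = 3.4389. pH = pKa + log([A⁻]/[HA]), so log([A⁻]/[HA]) = pH − pKa = 3.70 − 3.4389 = 0.2611. [A⁻]/[HA] = 10^(0.2611) = 1.82

[A⁻]/[HA] = 1.82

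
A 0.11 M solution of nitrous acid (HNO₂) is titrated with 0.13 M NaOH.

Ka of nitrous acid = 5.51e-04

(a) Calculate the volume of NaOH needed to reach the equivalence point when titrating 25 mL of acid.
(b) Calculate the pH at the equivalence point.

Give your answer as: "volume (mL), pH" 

moles acid = 0.11 × 25/1000 = 0.00275 mol; V_base = moles/0.13 × 1000 = 21.2 mL. At equivalence only the conjugate base is present: [A⁻] = 0.00275/0.046 = 5.9583e-02 M. Kb = Kw/Ka = 1.81e-11; [OH⁻] = √(Kb × [A⁻]) = 1.0399e-06; pOH = 5.98; pH = 14 - pOH = 8.02.

V = 21.2 mL, pH = 8.02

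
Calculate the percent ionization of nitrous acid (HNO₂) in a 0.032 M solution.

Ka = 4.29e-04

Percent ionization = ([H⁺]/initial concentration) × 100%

Using Ka equilibrium: x² + Ka×x - Ka×C = 0. Solving: [H⁺] = 3.4968e-03. Percent = (3.4968e-03/0.032) × 100

Percent ionization = 10.9%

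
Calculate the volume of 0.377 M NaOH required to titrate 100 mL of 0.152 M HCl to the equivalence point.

At equivalence: moles acid = moles base. moles HCl = 0.152 × 100/1000 = 0.0152 mol. V_base = moles / 0.377 × 1000 = 40.3 mL.

V_{base} = 40.3 mL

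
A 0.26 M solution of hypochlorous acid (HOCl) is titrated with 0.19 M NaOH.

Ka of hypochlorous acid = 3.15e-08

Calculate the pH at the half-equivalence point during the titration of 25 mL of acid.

At half-equivalence [HA] = [A⁻], so Henderson-Hasselbalch gives pH = pKa = -log(3.15e-08) = 7.50.

pH = pKa = 7.50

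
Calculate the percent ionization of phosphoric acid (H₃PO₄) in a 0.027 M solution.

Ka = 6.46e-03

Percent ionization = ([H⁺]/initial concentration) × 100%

Using Ka equilibrium: x² + Ka×x - Ka×C = 0. Solving: [H⁺] = 1.0366e-02. Percent = (1.0366e-02/0.027) × 100

Percent ionization = 38.4%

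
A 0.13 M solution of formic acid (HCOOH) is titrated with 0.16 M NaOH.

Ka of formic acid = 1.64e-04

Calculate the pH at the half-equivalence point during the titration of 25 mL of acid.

At half-equivalence [HA] = [A⁻], so Henderson-Hasselbalch gives pH = pKa = -log(1.64e-04) = 3.79.

pH = pKa = 3.79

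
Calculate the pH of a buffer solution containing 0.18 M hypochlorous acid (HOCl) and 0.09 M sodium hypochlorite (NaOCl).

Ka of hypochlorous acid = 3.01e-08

pKa = -log(3.01e-08) = 7.52. pH = pKa + log([A⁻]/[HA]) = 7.52 + log(0.09/0.18)

pH = 7.22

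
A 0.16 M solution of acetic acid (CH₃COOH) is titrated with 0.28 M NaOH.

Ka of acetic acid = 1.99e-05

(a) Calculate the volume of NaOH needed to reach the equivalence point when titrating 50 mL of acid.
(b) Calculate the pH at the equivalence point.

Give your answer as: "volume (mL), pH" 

moles acid = 0.16 × 50/1000 = 0.008 mol; V_base = moles/0.28 × 1000 = 28.6 mL. At equivalence only the conjugate base is present: [A⁻] = 0.008/0.079 = 1.0182e-01 M. Kb = Kw/Ka = 5.03e-10; [OH⁻] = √(Kb × [A⁻]) = 7.1530e-06; pOH = 5.15; pH = 14 - pOH = 8.85.

V = 28.6 mL, pH = 8.85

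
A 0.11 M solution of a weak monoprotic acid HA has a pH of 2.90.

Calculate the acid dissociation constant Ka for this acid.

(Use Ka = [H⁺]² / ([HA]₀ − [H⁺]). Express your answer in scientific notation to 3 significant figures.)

[H⁺] = 10^(−pH) = 10^(−2.90) = 1.259e-03 M. For HA ⇌ H⁺ + A⁻, Ka = [H⁺][A⁻]/[HA] = [H⁺]² / ([HA]₀ − [H⁺]) = (1.259e-03)² / (0.11 − 1.259e-03) = 1.46e-05.

K_a = 1.46e-05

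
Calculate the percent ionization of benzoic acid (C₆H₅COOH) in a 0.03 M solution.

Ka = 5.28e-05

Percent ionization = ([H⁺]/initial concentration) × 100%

Using Ka equilibrium: x² + Ka×x - Ka×C = 0. Solving: [H⁺] = 1.2324e-03. Percent = (1.2324e-03/0.03) × 100

Percent ionization = 4.11%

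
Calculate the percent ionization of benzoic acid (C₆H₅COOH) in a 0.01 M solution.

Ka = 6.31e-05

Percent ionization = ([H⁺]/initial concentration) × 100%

Using Ka equilibrium: x² + Ka×x - Ka×C = 0. Solving: [H⁺] = 7.6343e-04. Percent = (7.6343e-04/0.01) × 100

Percent ionization = 7.63%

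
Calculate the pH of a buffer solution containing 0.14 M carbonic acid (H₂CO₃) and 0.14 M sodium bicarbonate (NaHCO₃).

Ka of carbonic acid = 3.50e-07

pKa = -log(3.50e-07) = 6.46. pH = pKa + log([A⁻]/[HA]) = 6.46 + log(0.14/0.14)

pH = 6.46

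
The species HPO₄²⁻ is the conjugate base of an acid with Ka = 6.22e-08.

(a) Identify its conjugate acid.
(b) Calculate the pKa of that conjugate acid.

(a) The conjugate acid is formed by adding one H⁺ to HPO₄²⁻, giving H₂PO₄⁻. (b) pKa = -log(Ka) = -log(6.22e-08) = 7.21.

Conjugate acid: H₂PO₄⁻; pK_a = 7.21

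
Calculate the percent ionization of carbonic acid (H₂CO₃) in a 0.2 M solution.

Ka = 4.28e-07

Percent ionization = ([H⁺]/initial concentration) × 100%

Using Ka equilibrium: x² + Ka×x - Ka×C = 0. Solving: [H⁺] = 2.9236e-04. Percent = (2.9236e-04/0.2) × 100

Percent ionization = 0.146%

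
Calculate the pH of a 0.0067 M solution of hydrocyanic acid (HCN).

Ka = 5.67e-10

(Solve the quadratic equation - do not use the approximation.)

x² + Ka×x - Ka×C = 0. Using quadratic formula: [H⁺] = 1.9488e-06

pH = 5.71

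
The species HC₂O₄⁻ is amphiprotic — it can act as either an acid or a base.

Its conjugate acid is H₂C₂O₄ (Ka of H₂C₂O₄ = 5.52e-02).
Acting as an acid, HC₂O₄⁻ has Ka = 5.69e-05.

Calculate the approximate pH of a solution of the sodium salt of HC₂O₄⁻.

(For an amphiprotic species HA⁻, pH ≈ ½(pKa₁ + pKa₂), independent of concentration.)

pKa₁ = -log(5.52e-02) = 1.26; pKa₂ = -log(5.69e-05) = 4.24. For an amphiprotic species, pH ≈ ½(pKa₁ + pKa₂) = ½(1.26 + 4.24) = 2.75.

pH = 2.75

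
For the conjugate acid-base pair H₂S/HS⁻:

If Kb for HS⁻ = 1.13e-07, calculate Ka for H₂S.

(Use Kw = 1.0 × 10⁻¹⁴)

For a conjugate pair Ka × Kb = Kw, so Ka = Kw/Kb = 1.0 × 10⁻¹⁴ / 1.13e-07 = 8.85e-08.

K_a = 8.85e-08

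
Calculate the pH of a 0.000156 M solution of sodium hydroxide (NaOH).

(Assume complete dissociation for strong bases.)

[OH⁻] = 0.000156 M for strong base. pOH = -log[OH⁻] = 3.81, pH = 14 - pOH

pH = 10.19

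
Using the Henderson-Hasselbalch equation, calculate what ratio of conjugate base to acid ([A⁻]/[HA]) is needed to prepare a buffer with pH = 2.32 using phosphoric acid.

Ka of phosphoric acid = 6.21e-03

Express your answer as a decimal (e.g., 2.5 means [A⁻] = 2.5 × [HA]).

pKa = -log(6.21e-03) = 2.2069. pH = pKa + log([A⁻]/[HA]), so log([A⁻]/[HA]) = pH − pKa = 2.32 − 2.2069 = 0.1131. [A⁻]/[HA] = 10^(0.1131) = 1.30

[A⁻]/[HA] = 1.30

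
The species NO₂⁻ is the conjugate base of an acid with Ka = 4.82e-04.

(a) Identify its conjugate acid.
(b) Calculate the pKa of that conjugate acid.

(a) The conjugate acid is formed by adding one H⁺ to NO₂⁻, giving HNO₂. (b) pKa = -log(Ka) = -log(4.82e-04) = 3.32.

Conjugate acid: HNO₂; pK_a = 3.32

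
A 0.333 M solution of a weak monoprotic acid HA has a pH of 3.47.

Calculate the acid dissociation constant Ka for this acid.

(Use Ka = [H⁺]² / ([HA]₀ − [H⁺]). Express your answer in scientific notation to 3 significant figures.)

[H⁺] = 10^(−pH) = 10^(−3.47) = 3.388e-04 M. For HA ⇌ H⁺ + A⁻, Ka = [H⁺][A⁻]/[HA] = [H⁺]² / ([HA]₀ − [H⁺]) = (3.388e-04)² / (0.333 − 3.388e-04) = 3.45e-07.

K_a = 3.45e-07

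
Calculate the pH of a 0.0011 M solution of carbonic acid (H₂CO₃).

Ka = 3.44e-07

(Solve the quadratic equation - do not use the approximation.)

x² + Ka×x - Ka×C = 0. Using quadratic formula: [H⁺] = 1.9281e-05

pH = 4.71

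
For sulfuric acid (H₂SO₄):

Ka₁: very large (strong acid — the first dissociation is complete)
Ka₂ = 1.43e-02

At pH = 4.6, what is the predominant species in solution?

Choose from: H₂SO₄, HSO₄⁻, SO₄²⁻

The first dissociation is complete, so H₂SO₄ itself is never the predominant species in water; pKa₂ = -log(1.43e-02) = 1.84. For a polyprotic acid the predominant species crosses at each pKa: below pKa_n the protonated form dominates, above it the deprotonated form does. At pH = 4.6, the predominant species is SO₄²⁻.

SO₄²⁻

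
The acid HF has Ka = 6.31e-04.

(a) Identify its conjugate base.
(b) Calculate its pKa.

(a) The conjugate base is formed by removing one H⁺ from HF, giving F⁻. (b) pKa = -log(Ka) = -log(6.31e-04) = 3.20.

Conjugate base: F⁻; pK_a = 3.20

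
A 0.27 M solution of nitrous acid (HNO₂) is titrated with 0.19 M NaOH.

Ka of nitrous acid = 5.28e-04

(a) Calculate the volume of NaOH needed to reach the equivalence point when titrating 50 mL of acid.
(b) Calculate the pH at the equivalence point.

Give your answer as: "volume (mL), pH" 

moles acid = 0.27 × 50/1000 = 0.0135 mol; V_base = moles/0.19 × 1000 = 71.1 mL. At equivalence only the conjugate base is present: [A⁻] = 0.0135/0.121 = 1.1152e-01 M. Kb = Kw/Ka = 1.89e-11; [OH⁻] = √(Kb × [A⁻]) = 1.4533e-06; pOH = 5.84; pH = 14 - pOH = 8.16.

V = 71.1 mL, pH = 8.16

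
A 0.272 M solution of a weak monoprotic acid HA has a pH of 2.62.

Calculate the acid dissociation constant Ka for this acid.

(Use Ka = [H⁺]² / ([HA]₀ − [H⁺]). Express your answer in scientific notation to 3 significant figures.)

[H⁺] = 10^(−pH) = 10^(−2.62) = 2.399e-03 M. For HA ⇌ H⁺ + A⁻, Ka = [H⁺][A⁻]/[HA] = [H⁺]² / ([HA]₀ − [H⁺]) = (2.399e-03)² / (0.272 − 2.399e-03) = 2.13e-05.

K_a = 2.13e-05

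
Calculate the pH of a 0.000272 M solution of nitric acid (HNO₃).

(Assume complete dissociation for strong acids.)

[H⁺] = 0.000272 M for strong acid. pH = -log[H⁺] = -log(0.000272)

pH = 3.57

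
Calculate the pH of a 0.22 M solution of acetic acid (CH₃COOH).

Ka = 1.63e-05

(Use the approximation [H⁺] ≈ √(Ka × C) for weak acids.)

[H⁺] = √(Ka × C) = √(1.63e-05 × 0.22) = 1.8937e-03. pH = -log(1.8937e-03)

pH = 2.72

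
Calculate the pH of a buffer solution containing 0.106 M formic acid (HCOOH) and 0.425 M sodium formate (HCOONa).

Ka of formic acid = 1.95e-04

pKa = -log(1.95e-04) = 3.71. pH = pKa + log([A⁻]/[HA]) = 3.71 + log(0.425/0.106)

pH = 4.31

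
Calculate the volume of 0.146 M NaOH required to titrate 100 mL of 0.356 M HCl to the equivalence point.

At equivalence: moles acid = moles base. moles HCl = 0.356 × 100/1000 = 0.0356 mol. V_base = moles / 0.146 × 1000 = 243.8 mL.

V_{base} = 243.8 mL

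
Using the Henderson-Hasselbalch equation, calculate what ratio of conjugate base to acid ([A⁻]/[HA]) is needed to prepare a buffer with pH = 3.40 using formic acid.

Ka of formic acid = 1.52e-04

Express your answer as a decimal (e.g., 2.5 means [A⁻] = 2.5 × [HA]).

pKa = -log(1.52e-04) = 3.8182. pH = pKa + log([A⁻]/[HA]), so log([A⁻]/[HA]) = pH − pKa = 3.40 − 3.8182 = -0.4182. [A⁻]/[HA] = 10^(-0.4182) = 0.382

[A⁻]/[HA] = 0.382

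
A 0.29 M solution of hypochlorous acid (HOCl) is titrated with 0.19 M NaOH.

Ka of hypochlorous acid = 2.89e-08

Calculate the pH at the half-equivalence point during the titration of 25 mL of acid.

At half-equivalence [HA] = [A⁻], so Henderson-Hasselbalch gives pH = pKa = -log(2.89e-08) = 7.54.

pH = pKa = 7.54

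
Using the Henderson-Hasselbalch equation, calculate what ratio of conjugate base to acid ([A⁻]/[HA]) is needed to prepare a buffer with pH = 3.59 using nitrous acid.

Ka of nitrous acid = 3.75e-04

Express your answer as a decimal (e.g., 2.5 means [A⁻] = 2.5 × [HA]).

pKa = -log(3.75e-04) = 3.4260. pH = pKa + log([A⁻]/[HA]), so log([A⁻]/[HA]) = pH − pKa = 3.59 − 3.4260 = 0.1640. [A⁻]/[HA] = 10^(0.1640) = 1.46

[A⁻]/[HA] = 1.46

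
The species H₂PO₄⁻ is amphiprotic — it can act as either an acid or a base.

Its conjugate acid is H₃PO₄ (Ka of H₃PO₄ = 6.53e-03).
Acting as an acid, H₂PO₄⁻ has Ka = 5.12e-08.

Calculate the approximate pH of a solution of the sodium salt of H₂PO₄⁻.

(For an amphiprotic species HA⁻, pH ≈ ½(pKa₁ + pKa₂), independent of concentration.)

pKa₁ = -log(6.53e-03) = 2.19; pKa₂ = -log(5.12e-08) = 7.29. For an amphiprotic species, pH ≈ ½(pKa₁ + pKa₂) = ½(2.19 + 7.29) = 4.74.

pH = 4.74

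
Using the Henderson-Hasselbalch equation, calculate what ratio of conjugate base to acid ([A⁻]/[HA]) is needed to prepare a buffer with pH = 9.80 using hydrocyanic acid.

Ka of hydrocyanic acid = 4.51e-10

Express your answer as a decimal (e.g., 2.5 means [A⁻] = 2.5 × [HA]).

pKa = -log(4.51e-10) = 9.3458. pH = pKa + log([A⁻]/[HA]), so log([A⁻]/[HA]) = pH − pKa = 9.80 − 9.3458 = 0.4542. [A⁻]/[HA] = 10^(0.4542) = 2.85

[A⁻]/[HA] = 2.85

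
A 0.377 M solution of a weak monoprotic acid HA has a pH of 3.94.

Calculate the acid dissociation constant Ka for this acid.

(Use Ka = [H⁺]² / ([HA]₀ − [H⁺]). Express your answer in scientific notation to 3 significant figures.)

[H⁺] = 10^(−pH) = 10^(−3.94) = 1.148e-04 M. For HA ⇌ H⁺ + A⁻, Ka = [H⁺][A⁻]/[HA] = [H⁺]² / ([HA]₀ − [H⁺]) = (1.148e-04)² / (0.377 − 1.148e-04) = 3.50e-08.

K_a = 3.50e-08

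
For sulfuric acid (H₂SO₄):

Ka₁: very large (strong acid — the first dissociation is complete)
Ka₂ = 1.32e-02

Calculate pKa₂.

pKa₂ = -log(Ka₂) = -log(1.32e-02) = 1.88.

pK_{a2} = 1.88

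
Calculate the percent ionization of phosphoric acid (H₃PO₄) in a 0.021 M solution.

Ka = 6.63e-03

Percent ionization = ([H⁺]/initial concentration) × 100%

Using Ka equilibrium: x² + Ka×x - Ka×C = 0. Solving: [H⁺] = 8.9414e-03. Percent = (8.9414e-03/0.021) × 100

Percent ionization = 42.6%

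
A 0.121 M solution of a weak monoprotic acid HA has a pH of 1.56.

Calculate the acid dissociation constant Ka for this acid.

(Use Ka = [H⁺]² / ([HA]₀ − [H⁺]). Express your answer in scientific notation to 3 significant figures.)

[H⁺] = 10^(−pH) = 10^(−1.56) = 2.754e-02 M. For HA ⇌ H⁺ + A⁻, Ka = [H⁺][A⁻]/[HA] = [H⁺]² / ([HA]₀ − [H⁺]) = (2.754e-02)² / (0.121 − 2.754e-02) = 8.12e-03.

K_a = 8.12e-03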